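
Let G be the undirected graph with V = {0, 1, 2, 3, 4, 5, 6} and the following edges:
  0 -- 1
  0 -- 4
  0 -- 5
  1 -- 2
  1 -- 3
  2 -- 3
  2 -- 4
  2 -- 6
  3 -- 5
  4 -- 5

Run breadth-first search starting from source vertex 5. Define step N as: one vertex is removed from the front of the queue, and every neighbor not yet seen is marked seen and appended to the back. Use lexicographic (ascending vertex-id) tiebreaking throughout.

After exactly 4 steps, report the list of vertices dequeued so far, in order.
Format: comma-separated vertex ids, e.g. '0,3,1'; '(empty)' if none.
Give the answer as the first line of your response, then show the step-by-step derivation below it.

5,0,3,4

step 1: dequeue 5; queue=[0,3,4]; order=5
step 2: dequeue 0; queue=[3,4,1]; order=5,0
step 3: dequeue 3; queue=[4,1,2]; order=5,0,3
step 4: dequeue 4; queue=[1,2]; order=5,0,3,4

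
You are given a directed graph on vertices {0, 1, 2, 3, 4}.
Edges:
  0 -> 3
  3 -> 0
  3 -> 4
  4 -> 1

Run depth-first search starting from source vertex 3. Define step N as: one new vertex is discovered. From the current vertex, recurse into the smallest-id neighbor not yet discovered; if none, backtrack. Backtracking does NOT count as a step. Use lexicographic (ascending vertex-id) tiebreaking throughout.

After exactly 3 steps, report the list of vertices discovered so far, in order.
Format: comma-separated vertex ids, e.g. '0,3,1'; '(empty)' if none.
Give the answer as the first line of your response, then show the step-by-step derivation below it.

3,0,4

step 1: discover 3; path=3; order=3
step 2: discover 0; path=3>0; order=3,0
step 3: discover 4; path=3>4; order=3,0,4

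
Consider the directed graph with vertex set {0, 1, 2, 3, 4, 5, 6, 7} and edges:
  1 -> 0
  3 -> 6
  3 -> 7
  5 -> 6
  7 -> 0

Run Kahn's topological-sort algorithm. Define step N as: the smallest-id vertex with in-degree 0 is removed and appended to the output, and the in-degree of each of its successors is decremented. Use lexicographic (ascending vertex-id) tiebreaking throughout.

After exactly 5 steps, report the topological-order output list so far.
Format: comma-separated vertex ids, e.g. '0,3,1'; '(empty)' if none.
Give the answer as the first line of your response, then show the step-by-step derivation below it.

1,2,3,4,5

step 1: output 1; order=[1]; indeg=(1,0,0,0,0,0,2,1)
step 2: output 2; order=[1,2]; indeg=(1,0,0,0,0,0,2,1)
step 3: output 3; order=[1,2,3]; indeg=(1,0,0,0,0,0,1,0)
step 4: output 4; order=[1,2,3,4]; indeg=(1,0,0,0,0,0,1,0)
step 5: output 5; order=[1,2,3,4,5]; indeg=(1,0,0,0,0,0,0,0)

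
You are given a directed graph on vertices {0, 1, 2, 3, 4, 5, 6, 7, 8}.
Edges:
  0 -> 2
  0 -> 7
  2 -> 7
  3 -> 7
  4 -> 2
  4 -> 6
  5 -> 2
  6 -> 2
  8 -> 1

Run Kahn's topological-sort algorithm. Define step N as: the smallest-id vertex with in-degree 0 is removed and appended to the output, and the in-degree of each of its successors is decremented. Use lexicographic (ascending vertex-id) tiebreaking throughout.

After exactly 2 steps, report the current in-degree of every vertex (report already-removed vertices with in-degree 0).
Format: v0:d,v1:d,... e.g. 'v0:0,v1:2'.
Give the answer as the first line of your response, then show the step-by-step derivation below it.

v0:0,v1:1,v2:3,v3:0,v4:0,v5:0,v6:1,v7:1,v8:0

step 1: output 0; order=[0]; indeg=(0,1,3,0,0,0,1,2,0)
step 2: output 3; order=[0,3]; indeg=(0,1,3,0,0,0,1,1,0)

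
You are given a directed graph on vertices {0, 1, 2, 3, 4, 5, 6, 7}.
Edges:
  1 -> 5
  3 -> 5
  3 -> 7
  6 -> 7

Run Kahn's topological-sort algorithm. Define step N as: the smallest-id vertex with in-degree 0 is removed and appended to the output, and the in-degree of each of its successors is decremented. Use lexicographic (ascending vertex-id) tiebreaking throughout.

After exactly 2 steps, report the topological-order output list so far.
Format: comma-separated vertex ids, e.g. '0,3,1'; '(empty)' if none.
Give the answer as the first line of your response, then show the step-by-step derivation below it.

0,1

step 1: output 0; order=[0]; indeg=(0,0,0,0,0,2,0,2)
step 2: output 1; order=[0,1]; indeg=(0,0,0,0,0,1,0,2)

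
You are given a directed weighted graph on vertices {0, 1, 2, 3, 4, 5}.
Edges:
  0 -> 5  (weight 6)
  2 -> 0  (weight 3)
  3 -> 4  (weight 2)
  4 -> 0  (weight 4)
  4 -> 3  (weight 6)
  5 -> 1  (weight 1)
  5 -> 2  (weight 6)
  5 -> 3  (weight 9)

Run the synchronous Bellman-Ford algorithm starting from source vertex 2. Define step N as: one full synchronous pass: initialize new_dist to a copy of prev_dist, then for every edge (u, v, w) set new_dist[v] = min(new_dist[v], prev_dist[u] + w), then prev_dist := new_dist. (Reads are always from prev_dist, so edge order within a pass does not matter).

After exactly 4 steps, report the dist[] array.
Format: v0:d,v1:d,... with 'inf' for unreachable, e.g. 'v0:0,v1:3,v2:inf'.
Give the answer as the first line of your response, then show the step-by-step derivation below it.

v0:3,v1:10,v2:0,v3:18,v4:20,v5:9

step 1: dist = v0:3,v1:inf,v2:0,v3:inf,v4:inf,v5:inf
step 2: dist = v0:3,v1:inf,v2:0,v3:inf,v4:inf,v5:9
step 3: dist = v0:3,v1:10,v2:0,v3:18,v4:inf,v5:9
step 4: dist = v0:3,v1:10,v2:0,v3:18,v4:20,v5:9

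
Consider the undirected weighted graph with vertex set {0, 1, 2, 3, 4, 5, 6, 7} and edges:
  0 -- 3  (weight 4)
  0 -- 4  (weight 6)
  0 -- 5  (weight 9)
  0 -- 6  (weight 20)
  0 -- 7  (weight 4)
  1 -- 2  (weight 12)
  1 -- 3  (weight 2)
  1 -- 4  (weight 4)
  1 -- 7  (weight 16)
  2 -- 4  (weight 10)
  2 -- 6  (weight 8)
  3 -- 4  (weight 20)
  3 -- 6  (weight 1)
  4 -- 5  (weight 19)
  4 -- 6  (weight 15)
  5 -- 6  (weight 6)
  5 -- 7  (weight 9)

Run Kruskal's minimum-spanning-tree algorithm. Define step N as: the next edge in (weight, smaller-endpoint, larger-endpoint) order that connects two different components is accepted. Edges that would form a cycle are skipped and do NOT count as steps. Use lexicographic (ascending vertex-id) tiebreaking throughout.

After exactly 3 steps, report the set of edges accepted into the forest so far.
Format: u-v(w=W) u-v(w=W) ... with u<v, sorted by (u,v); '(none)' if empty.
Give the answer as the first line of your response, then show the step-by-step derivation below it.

0-3(w=4) 1-3(w=2) 3-6(w=1)

step 1: add edge 3-6 (w=1); MST = {3-6(w=1)}
step 2: add edge 1-3 (w=2); MST = {1-3(w=2) 3-6(w=1)}
step 3: add edge 0-3 (w=4); MST = {0-3(w=4) 1-3(w=2) 3-6(w=1)}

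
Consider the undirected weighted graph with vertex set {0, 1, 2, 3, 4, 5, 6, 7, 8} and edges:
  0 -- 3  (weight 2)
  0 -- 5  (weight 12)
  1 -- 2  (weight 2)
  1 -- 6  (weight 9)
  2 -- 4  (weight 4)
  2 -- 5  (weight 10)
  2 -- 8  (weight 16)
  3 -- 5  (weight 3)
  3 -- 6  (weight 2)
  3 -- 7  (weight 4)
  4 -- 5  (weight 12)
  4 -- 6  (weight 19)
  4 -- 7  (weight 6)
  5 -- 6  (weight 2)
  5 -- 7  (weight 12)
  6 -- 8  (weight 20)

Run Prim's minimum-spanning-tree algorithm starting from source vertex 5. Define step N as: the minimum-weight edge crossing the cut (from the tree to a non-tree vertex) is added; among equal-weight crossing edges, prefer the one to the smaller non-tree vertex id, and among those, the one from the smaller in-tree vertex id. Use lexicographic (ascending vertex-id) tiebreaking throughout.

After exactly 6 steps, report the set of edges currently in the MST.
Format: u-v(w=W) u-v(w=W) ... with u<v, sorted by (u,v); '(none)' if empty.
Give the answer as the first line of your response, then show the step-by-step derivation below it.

0-3(w=2) 2-4(w=4) 3-6(w=2) 3-7(w=4) 4-7(w=6) 5-6(w=2)

step 1: add edge 5-6 (w=2); MST = {5-6(w=2)}
step 2: add edge 3-6 (w=2); MST = {3-6(w=2) 5-6(w=2)}
step 3: add edge 0-3 (w=2); MST = {0-3(w=2) 3-6(w=2) 5-6(w=2)}
step 4: add edge 3-7 (w=4); MST = {0-3(w=2) 3-6(w=2) 3-7(w=4) 5-6(w=2)}
step 5: add edge 4-7 (w=6); MST = {0-3(w=2) 3-6(w=2) 3-7(w=4) 4-7(w=6) 5-6(w=2)}
step 6: add edge 2-4 (w=4); MST = {0-3(w=2) 2-4(w=4) 3-6(w=2) 3-7(w=4) 4-7(w=6) 5-6(w=2)}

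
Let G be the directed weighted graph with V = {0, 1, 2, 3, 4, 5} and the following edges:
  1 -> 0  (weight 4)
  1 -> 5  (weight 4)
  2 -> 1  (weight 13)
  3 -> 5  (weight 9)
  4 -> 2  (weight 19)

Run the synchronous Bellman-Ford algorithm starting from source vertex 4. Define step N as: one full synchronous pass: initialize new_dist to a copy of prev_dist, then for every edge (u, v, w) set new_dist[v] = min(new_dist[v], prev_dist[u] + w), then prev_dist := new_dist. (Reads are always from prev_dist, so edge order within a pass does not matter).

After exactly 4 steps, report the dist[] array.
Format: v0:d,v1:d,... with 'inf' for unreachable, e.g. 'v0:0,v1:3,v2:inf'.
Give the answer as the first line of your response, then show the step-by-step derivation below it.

v0:36,v1:32,v2:19,v3:inf,v4:0,v5:36

step 1: dist = v0:inf,v1:inf,v2:19,v3:inf,v4:0,v5:inf
step 2: dist = v0:inf,v1:32,v2:19,v3:inf,v4:0,v5:inf
step 3: dist = v0:36,v1:32,v2:19,v3:inf,v4:0,v5:36
step 4: dist = v0:36,v1:32,v2:19,v3:inf,v4:0,v5:36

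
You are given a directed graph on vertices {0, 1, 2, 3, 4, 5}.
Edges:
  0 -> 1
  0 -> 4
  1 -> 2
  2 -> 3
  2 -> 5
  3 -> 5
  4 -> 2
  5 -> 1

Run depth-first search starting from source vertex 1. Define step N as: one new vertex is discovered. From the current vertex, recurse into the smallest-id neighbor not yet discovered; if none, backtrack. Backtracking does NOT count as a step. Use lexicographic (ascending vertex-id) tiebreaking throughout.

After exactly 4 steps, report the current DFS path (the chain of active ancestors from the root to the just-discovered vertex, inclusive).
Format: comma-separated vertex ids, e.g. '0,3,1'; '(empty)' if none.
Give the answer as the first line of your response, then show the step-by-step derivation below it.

1,2,3,5

step 1: discover 1; path=1; order=1
step 2: discover 2; path=1>2; order=1,2
step 3: discover 3; path=1>2>3; order=1,2,3
step 4: discover 5; path=1>2>3>5; order=1,2,3,5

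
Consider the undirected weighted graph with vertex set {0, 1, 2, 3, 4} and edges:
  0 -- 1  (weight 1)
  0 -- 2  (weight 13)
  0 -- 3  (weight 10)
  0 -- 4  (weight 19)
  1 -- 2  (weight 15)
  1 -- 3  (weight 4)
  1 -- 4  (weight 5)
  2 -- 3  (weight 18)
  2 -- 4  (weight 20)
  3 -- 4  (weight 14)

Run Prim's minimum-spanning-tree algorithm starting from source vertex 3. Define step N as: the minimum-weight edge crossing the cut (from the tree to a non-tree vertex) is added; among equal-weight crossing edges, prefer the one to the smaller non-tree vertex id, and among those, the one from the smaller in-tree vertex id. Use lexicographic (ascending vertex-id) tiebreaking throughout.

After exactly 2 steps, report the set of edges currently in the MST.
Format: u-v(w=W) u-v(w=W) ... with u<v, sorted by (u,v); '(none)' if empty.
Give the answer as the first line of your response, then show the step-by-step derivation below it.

0-1(w=1) 1-3(w=4)

step 1: add edge 1-3 (w=4); MST = {1-3(w=4)}
step 2: add edge 0-1 (w=1); MST = {0-1(w=1) 1-3(w=4)}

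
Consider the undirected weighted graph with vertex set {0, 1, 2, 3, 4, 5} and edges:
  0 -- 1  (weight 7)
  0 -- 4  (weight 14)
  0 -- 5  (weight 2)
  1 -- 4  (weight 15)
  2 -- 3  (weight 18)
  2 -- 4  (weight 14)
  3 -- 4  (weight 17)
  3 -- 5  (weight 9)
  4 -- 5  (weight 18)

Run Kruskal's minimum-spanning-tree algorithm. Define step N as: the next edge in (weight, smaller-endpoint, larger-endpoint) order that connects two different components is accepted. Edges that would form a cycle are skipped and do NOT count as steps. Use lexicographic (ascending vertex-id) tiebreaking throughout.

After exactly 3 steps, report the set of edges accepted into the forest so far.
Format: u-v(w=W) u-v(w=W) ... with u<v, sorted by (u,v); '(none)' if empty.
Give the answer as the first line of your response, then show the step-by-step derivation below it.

0-1(w=7) 0-5(w=2) 3-5(w=9)

step 1: add edge 0-5 (w=2); MST = {0-5(w=2)}
step 2: add edge 0-1 (w=7); MST = {0-1(w=7) 0-5(w=2)}
step 3: add edge 3-5 (w=9); MST = {0-1(w=7) 0-5(w=2) 3-5(w=9)}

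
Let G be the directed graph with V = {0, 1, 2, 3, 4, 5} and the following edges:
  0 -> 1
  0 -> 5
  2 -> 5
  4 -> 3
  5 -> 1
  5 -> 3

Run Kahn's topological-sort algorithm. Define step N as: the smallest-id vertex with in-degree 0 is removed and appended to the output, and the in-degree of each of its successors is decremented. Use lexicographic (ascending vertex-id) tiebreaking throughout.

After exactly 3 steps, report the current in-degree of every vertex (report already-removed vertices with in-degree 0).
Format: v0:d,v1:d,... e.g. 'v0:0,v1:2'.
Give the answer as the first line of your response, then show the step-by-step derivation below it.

v0:0,v1:1,v2:0,v3:1,v4:0,v5:0

step 1: output 0; order=[0]; indeg=(0,1,0,2,0,1)
step 2: output 2; order=[0,2]; indeg=(0,1,0,2,0,0)
step 3: output 4; order=[0,2,4]; indeg=(0,1,0,1,0,0)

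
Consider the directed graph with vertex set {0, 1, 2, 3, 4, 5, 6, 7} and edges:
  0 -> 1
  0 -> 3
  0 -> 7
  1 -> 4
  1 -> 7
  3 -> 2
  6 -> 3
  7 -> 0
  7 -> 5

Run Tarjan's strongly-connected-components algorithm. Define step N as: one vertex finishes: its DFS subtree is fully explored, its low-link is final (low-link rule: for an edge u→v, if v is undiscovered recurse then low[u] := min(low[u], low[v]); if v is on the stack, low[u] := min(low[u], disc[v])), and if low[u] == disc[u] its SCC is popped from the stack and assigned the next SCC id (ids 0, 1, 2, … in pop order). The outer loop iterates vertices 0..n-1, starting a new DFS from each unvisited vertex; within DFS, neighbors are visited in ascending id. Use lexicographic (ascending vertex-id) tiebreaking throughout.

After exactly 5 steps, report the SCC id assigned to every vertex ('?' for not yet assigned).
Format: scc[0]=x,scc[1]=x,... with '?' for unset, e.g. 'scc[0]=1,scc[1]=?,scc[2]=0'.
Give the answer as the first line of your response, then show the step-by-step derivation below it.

scc[0]=?,scc[1]=?,scc[2]=2,scc[3]=?,scc[4]=0,scc[5]=1,scc[6]=?,scc[7]=?

step 1: low=(low[0]=0,low[1]=1,low[2]=?,low[3]=?,low[4]=2,low[5]=?,low[6]=?,low[7]=?); scc=(scc[0]=?,scc[1]=?,scc[2]=?,scc[3]=?,scc[4]=0,scc[5]=?,scc[6]=?,scc[7]=?)
step 2: low=(low[0]=0,low[1]=1,low[2]=?,low[3]=?,low[4]=2,low[5]=4,low[6]=?,low[7]=0); scc=(scc[0]=?,scc[1]=?,scc[2]=?,scc[3]=?,scc[4]=0,scc[5]=1,scc[6]=?,scc[7]=?)
step 3: low=(low[0]=0,low[1]=1,low[2]=?,low[3]=?,low[4]=2,low[5]=4,low[6]=?,low[7]=0); scc=(scc[0]=?,scc[1]=?,scc[2]=?,scc[3]=?,scc[4]=0,scc[5]=1,scc[6]=?,scc[7]=?)
step 4: low=(low[0]=0,low[1]=0,low[2]=?,low[3]=?,low[4]=2,low[5]=4,low[6]=?,low[7]=0); scc=(scc[0]=?,scc[1]=?,scc[2]=?,scc[3]=?,scc[4]=0,scc[5]=1,scc[6]=?,scc[7]=?)
step 5: low=(low[0]=0,low[1]=0,low[2]=6,low[3]=5,low[4]=2,low[5]=4,low[6]=?,low[7]=0); scc=(scc[0]=?,scc[1]=?,scc[2]=2,scc[3]=?,scc[4]=0,scc[5]=1,scc[6]=?,scc[7]=?)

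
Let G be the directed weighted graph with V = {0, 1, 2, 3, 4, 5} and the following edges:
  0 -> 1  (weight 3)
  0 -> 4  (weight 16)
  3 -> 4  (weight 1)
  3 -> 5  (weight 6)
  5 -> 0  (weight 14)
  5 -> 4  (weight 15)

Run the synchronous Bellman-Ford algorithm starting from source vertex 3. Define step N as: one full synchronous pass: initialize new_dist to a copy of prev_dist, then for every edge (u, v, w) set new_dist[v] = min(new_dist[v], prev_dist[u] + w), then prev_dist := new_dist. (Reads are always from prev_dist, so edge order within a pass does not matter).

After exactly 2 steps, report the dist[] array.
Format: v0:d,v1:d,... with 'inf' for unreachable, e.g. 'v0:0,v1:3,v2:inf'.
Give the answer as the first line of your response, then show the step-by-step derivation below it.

v0:20,v1:inf,v2:inf,v3:0,v4:1,v5:6

step 1: dist = v0:inf,v1:inf,v2:inf,v3:0,v4:1,v5:6
step 2: dist = v0:20,v1:inf,v2:inf,v3:0,v4:1,v5:6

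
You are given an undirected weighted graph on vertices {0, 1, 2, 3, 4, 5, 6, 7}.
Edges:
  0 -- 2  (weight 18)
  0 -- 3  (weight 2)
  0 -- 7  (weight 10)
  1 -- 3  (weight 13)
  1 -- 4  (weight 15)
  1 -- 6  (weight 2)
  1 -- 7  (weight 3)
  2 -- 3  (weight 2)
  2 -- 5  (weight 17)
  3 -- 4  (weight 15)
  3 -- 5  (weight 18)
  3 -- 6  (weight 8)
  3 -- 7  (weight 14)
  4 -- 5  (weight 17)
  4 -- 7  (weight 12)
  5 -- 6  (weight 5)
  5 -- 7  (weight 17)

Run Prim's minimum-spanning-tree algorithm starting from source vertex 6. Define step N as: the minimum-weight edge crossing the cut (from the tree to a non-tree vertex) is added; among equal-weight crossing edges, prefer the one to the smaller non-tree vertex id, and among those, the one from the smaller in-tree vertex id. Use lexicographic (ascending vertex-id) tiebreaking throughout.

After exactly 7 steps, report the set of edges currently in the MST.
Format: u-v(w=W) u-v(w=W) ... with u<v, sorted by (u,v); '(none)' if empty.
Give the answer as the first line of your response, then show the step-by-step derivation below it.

0-3(w=2) 1-6(w=2) 1-7(w=3) 2-3(w=2) 3-6(w=8) 4-7(w=12) 5-6(w=5)

step 1: add edge 1-6 (w=2); MST = {1-6(w=2)}
step 2: add edge 1-7 (w=3); MST = {1-6(w=2) 1-7(w=3)}
step 3: add edge 5-6 (w=5); MST = {1-6(w=2) 1-7(w=3) 5-6(w=5)}
step 4: add edge 3-6 (w=8); MST = {1-6(w=2) 1-7(w=3) 3-6(w=8) 5-6(w=5)}
step 5: add edge 0-3 (w=2); MST = {0-3(w=2) 1-6(w=2) 1-7(w=3) 3-6(w=8) 5-6(w=5)}
step 6: add edge 2-3 (w=2); MST = {0-3(w=2) 1-6(w=2) 1-7(w=3) 2-3(w=2) 3-6(w=8) 5-6(w=5)}
step 7: add edge 4-7 (w=12); MST = {0-3(w=2) 1-6(w=2) 1-7(w=3) 2-3(w=2) 3-6(w=8) 4-7(w=12) 5-6(w=5)}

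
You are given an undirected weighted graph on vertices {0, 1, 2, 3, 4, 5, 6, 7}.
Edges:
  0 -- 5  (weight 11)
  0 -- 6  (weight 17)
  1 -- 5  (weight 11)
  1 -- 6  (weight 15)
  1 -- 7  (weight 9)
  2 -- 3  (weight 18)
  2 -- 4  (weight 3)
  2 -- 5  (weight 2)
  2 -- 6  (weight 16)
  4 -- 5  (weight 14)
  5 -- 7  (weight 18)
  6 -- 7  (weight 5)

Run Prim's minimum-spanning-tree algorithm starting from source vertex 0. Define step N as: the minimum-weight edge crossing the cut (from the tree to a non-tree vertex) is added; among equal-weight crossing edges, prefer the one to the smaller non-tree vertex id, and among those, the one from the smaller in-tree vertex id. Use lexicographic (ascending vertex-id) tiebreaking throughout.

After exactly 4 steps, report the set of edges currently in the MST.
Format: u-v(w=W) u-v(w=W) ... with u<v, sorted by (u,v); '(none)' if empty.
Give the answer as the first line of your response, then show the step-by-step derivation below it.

0-5(w=11) 1-5(w=11) 2-4(w=3) 2-5(w=2)

step 1: add edge 0-5 (w=11); MST = {0-5(w=11)}
step 2: add edge 2-5 (w=2); MST = {0-5(w=11) 2-5(w=2)}
step 3: add edge 2-4 (w=3); MST = {0-5(w=11) 2-4(w=3) 2-5(w=2)}
step 4: add edge 1-5 (w=11); MST = {0-5(w=11) 1-5(w=11) 2-4(w=3) 2-5(w=2)}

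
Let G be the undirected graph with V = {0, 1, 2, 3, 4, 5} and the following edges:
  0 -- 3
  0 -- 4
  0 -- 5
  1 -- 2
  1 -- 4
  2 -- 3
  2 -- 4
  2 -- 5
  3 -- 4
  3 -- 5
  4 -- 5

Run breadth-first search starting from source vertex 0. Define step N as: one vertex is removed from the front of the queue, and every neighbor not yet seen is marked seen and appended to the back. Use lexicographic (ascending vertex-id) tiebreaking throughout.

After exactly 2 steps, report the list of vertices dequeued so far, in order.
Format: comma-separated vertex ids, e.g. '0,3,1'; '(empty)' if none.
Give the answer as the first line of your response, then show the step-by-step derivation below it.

0,3

step 1: dequeue 0; queue=[3,4,5]; order=0
step 2: dequeue 3; queue=[4,5,2]; order=0,3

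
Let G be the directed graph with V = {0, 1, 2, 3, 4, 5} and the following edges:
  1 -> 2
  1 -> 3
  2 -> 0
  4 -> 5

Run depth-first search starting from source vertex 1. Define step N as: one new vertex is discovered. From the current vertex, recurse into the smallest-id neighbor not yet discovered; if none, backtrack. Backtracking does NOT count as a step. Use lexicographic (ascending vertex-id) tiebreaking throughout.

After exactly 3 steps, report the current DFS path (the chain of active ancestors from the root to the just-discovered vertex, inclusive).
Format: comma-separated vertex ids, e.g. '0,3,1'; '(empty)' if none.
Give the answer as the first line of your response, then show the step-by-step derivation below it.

1,2,0

step 1: discover 1; path=1; order=1
step 2: discover 2; path=1>2; order=1,2
step 3: discover 0; path=1>2>0; order=1,2,0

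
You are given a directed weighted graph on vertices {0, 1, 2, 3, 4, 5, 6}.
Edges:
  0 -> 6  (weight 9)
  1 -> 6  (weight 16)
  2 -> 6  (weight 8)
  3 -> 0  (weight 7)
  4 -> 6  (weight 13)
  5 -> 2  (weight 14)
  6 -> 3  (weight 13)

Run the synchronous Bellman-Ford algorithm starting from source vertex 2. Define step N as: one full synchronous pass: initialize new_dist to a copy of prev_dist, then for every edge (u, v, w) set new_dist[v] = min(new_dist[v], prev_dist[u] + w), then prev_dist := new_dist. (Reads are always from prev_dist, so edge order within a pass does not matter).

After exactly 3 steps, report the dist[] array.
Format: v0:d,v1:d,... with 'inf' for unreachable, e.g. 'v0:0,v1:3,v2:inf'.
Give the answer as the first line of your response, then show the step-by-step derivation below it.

v0:28,v1:inf,v2:0,v3:21,v4:inf,v5:inf,v6:8

step 1: dist = v0:inf,v1:inf,v2:0,v3:inf,v4:inf,v5:inf,v6:8
step 2: dist = v0:inf,v1:inf,v2:0,v3:21,v4:inf,v5:inf,v6:8
step 3: dist = v0:28,v1:inf,v2:0,v3:21,v4:inf,v5:inf,v6:8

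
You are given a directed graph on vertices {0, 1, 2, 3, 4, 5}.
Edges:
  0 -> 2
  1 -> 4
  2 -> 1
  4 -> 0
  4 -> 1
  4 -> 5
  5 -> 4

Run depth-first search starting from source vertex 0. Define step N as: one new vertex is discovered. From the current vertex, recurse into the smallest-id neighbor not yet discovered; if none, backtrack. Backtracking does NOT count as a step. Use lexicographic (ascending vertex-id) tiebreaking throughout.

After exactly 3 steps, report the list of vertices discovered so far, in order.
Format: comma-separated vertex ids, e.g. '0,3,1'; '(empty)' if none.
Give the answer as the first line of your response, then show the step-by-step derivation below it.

0,2,1

step 1: discover 0; path=0; order=0
step 2: discover 2; path=0>2; order=0,2
step 3: discover 1; path=0>2>1; order=0,2,1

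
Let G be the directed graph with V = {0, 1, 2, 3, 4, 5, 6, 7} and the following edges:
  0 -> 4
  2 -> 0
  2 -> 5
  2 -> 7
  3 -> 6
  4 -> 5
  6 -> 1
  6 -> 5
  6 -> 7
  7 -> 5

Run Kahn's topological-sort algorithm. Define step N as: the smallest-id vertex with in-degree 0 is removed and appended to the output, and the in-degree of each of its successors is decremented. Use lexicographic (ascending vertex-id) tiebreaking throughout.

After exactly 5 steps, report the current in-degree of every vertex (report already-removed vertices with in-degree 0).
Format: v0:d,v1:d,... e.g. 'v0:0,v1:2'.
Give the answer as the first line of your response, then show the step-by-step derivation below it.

v0:0,v1:0,v2:0,v3:0,v4:0,v5:1,v6:0,v7:0

step 1: output 2; order=[2]; indeg=(0,1,0,0,1,3,1,1)
step 2: output 0; order=[2,0]; indeg=(0,1,0,0,0,3,1,1)
step 3: output 3; order=[2,0,3]; indeg=(0,1,0,0,0,3,0,1)
step 4: output 4; order=[2,0,3,4]; indeg=(0,1,0,0,0,2,0,1)
step 5: output 6; order=[2,0,3,4,6]; indeg=(0,0,0,0,0,1,0,0)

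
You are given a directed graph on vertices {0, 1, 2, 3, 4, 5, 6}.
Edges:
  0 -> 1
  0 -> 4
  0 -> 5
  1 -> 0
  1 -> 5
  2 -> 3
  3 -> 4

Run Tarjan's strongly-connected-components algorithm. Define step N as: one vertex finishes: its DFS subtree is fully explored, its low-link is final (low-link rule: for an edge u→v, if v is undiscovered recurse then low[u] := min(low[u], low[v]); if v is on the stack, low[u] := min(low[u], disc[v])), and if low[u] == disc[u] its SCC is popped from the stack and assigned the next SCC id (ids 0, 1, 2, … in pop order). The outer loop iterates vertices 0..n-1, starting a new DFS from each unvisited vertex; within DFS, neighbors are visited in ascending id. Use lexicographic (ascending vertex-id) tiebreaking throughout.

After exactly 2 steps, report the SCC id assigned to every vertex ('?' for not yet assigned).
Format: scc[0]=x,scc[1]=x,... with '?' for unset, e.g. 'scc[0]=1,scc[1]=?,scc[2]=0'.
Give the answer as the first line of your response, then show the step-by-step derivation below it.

scc[0]=?,scc[1]=?,scc[2]=?,scc[3]=?,scc[4]=?,scc[5]=0,scc[6]=?

step 1: low=(low[0]=0,low[1]=0,low[2]=?,low[3]=?,low[4]=?,low[5]=2,low[6]=?); scc=(scc[0]=?,scc[1]=?,scc[2]=?,scc[3]=?,scc[4]=?,scc[5]=0,scc[6]=?)
step 2: low=(low[0]=0,low[1]=0,low[2]=?,low[3]=?,low[4]=?,low[5]=2,low[6]=?); scc=(scc[0]=?,scc[1]=?,scc[2]=?,scc[3]=?,scc[4]=?,scc[5]=0,scc[6]=?)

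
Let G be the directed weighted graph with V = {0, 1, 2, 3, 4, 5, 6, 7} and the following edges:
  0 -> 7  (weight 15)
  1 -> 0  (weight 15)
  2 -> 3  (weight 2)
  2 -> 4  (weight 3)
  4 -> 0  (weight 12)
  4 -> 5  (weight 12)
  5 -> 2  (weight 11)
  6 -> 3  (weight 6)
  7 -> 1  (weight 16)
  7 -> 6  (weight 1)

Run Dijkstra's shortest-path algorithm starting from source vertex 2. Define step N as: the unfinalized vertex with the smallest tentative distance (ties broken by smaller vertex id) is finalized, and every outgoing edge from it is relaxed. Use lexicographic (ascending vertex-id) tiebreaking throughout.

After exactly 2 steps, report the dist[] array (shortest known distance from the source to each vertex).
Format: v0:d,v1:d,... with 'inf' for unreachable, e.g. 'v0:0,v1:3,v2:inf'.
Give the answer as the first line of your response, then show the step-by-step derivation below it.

v0:inf,v1:inf,v2:0,v3:2,v4:3,v5:inf,v6:inf,v7:inf

step 1: dist = v0:inf,v1:inf,v2:0,v3:2,v4:3,v5:inf,v6:inf,v7:inf
step 2: dist = v0:inf,v1:inf,v2:0,v3:2,v4:3,v5:inf,v6:inf,v7:inf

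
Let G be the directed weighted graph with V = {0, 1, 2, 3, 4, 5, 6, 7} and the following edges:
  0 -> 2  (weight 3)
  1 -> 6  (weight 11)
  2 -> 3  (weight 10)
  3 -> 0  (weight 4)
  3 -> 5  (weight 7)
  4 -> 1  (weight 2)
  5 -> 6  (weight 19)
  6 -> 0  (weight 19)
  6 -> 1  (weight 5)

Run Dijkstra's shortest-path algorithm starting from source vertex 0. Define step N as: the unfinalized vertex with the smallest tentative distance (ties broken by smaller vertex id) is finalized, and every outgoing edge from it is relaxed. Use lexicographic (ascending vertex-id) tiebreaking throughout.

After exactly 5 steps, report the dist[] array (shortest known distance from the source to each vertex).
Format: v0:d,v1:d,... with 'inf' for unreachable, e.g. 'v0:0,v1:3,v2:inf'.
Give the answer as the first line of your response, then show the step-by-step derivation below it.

v0:0,v1:44,v2:3,v3:13,v4:inf,v5:20,v6:39,v7:inf

step 1: dist = v0:0,v1:inf,v2:3,v3:inf,v4:inf,v5:inf,v6:inf,v7:inf
step 2: dist = v0:0,v1:inf,v2:3,v3:13,v4:inf,v5:inf,v6:inf,v7:inf
step 3: dist = v0:0,v1:inf,v2:3,v3:13,v4:inf,v5:20,v6:inf,v7:inf
step 4: dist = v0:0,v1:inf,v2:3,v3:13,v4:inf,v5:20,v6:39,v7:inf
step 5: dist = v0:0,v1:44,v2:3,v3:13,v4:inf,v5:20,v6:39,v7:inf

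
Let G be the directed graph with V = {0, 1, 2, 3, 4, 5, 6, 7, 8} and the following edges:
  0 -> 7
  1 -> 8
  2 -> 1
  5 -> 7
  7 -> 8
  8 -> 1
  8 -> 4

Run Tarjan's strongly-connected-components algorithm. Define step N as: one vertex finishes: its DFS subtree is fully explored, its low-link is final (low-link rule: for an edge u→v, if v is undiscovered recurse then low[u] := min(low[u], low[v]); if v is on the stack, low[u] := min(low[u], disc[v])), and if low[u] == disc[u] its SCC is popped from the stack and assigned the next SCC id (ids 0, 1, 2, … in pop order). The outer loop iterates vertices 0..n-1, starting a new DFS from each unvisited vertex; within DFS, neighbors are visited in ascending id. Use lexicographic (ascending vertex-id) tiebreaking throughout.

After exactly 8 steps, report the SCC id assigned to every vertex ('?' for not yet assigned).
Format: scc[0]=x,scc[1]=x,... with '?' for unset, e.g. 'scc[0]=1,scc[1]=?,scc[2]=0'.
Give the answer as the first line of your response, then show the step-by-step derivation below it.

scc[0]=3,scc[1]=1,scc[2]=4,scc[3]=5,scc[4]=0,scc[5]=6,scc[6]=?,scc[7]=2,scc[8]=1

step 1: low=(low[0]=0,low[1]=2,low[2]=?,low[3]=?,low[4]=?,low[5]=?,low[6]=?,low[7]=1,low[8]=2); scc=(scc[0]=?,scc[1]=?,scc[2]=?,scc[3]=?,scc[4]=?,scc[5]=?,scc[6]=?,scc[7]=?,scc[8]=?)
step 2: low=(low[0]=0,low[1]=2,low[2]=?,low[3]=?,low[4]=4,low[5]=?,low[6]=?,low[7]=1,low[8]=2); scc=(scc[0]=?,scc[1]=?,scc[2]=?,scc[3]=?,scc[4]=0,scc[5]=?,scc[6]=?,scc[7]=?,scc[8]=?)
step 3: low=(low[0]=0,low[1]=2,low[2]=?,low[3]=?,low[4]=4,low[5]=?,low[6]=?,low[7]=1,low[8]=2); scc=(scc[0]=?,scc[1]=1,scc[2]=?,scc[3]=?,scc[4]=0,scc[5]=?,scc[6]=?,scc[7]=?,scc[8]=1)
step 4: low=(low[0]=0,low[1]=2,low[2]=?,low[3]=?,low[4]=4,low[5]=?,low[6]=?,low[7]=1,low[8]=2); scc=(scc[0]=?,scc[1]=1,scc[2]=?,scc[3]=?,scc[4]=0,scc[5]=?,scc[6]=?,scc[7]=2,scc[8]=1)
step 5: low=(low[0]=0,low[1]=2,low[2]=?,low[3]=?,low[4]=4,low[5]=?,low[6]=?,low[7]=1,low[8]=2); scc=(scc[0]=3,scc[1]=1,scc[2]=?,scc[3]=?,scc[4]=0,scc[5]=?,scc[6]=?,scc[7]=2,scc[8]=1)
step 6: low=(low[0]=0,low[1]=2,low[2]=5,low[3]=?,low[4]=4,low[5]=?,low[6]=?,low[7]=1,low[8]=2); scc=(scc[0]=3,scc[1]=1,scc[2]=4,scc[3]=?,scc[4]=0,scc[5]=?,scc[6]=?,scc[7]=2,scc[8]=1)
step 7: low=(low[0]=0,low[1]=2,low[2]=5,low[3]=6,low[4]=4,low[5]=?,low[6]=?,low[7]=1,low[8]=2); scc=(scc[0]=3,scc[1]=1,scc[2]=4,scc[3]=5,scc[4]=0,scc[5]=?,scc[6]=?,scc[7]=2,scc[8]=1)
step 8: low=(low[0]=0,low[1]=2,low[2]=5,low[3]=6,low[4]=4,low[5]=7,low[6]=?,low[7]=1,low[8]=2); scc=(scc[0]=3,scc[1]=1,scc[2]=4,scc[3]=5,scc[4]=0,scc[5]=6,scc[6]=?,scc[7]=2,scc[8]=1)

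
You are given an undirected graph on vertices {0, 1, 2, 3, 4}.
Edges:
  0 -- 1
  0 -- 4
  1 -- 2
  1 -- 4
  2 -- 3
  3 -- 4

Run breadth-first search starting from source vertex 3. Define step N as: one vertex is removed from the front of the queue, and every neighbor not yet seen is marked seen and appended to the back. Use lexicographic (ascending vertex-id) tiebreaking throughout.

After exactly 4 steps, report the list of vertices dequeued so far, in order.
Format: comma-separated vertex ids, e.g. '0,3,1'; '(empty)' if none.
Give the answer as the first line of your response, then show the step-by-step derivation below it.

3,2,4,1

step 1: dequeue 3; queue=[2,4]; order=3
step 2: dequeue 2; queue=[4,1]; order=3,2
step 3: dequeue 4; queue=[1,0]; order=3,2,4
step 4: dequeue 1; queue=[0]; order=3,2,4,1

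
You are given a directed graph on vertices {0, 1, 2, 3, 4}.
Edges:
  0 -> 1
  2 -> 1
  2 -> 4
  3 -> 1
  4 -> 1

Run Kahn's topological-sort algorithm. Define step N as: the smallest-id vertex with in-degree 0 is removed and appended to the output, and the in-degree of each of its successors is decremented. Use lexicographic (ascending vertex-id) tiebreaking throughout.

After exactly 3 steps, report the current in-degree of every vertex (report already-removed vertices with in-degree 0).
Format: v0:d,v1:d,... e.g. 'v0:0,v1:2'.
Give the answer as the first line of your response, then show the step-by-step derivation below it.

v0:0,v1:1,v2:0,v3:0,v4:0

step 1: output 0; order=[0]; indeg=(0,3,0,0,1)
step 2: output 2; order=[0,2]; indeg=(0,2,0,0,0)
step 3: output 3; order=[0,2,3]; indeg=(0,1,0,0,0)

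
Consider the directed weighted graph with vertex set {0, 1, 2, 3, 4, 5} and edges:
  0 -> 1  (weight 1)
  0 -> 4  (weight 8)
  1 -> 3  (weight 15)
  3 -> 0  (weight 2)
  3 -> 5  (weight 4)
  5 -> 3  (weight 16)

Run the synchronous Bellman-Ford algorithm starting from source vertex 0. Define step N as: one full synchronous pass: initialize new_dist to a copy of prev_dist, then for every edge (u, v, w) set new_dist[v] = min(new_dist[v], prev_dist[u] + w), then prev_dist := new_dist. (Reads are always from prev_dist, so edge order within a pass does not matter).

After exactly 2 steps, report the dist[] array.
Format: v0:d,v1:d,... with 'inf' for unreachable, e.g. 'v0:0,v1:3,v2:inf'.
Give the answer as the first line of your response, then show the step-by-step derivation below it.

v0:0,v1:1,v2:inf,v3:16,v4:8,v5:inf

step 1: dist = v0:0,v1:1,v2:inf,v3:inf,v4:8,v5:inf
step 2: dist = v0:0,v1:1,v2:inf,v3:16,v4:8,v5:inf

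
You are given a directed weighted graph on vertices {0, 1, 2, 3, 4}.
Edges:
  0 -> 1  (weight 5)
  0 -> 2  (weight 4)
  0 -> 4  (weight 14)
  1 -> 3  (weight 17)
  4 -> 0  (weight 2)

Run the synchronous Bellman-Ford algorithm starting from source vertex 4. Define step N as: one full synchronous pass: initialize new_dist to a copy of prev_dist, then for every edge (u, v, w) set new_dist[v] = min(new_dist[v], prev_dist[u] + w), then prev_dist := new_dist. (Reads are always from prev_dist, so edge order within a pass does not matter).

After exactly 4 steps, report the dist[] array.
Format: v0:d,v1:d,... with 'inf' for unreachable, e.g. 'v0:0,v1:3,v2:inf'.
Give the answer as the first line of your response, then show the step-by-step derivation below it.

v0:2,v1:7,v2:6,v3:24,v4:0

step 1: dist = v0:2,v1:inf,v2:inf,v3:inf,v4:0
step 2: dist = v0:2,v1:7,v2:6,v3:inf,v4:0
step 3: dist = v0:2,v1:7,v2:6,v3:24,v4:0
step 4: dist = v0:2,v1:7,v2:6,v3:24,v4:0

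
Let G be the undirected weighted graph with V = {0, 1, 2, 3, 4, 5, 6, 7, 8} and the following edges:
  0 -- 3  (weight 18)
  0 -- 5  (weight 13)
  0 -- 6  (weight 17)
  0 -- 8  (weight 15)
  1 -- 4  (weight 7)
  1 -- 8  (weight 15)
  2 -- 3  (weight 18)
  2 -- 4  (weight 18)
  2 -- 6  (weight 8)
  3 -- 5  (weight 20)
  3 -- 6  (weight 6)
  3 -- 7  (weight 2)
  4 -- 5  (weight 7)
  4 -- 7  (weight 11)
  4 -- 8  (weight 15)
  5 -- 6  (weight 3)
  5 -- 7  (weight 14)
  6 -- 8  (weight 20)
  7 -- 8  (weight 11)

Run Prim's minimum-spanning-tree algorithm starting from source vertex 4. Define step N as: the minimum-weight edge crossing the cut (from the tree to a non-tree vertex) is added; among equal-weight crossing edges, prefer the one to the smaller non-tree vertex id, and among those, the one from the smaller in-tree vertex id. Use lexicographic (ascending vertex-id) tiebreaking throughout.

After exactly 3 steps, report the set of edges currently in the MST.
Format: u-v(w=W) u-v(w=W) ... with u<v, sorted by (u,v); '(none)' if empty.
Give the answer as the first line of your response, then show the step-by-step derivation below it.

1-4(w=7) 4-5(w=7) 5-6(w=3)

step 1: add edge 1-4 (w=7); MST = {1-4(w=7)}
step 2: add edge 4-5 (w=7); MST = {1-4(w=7) 4-5(w=7)}
step 3: add edge 5-6 (w=3); MST = {1-4(w=7) 4-5(w=7) 5-6(w=3)}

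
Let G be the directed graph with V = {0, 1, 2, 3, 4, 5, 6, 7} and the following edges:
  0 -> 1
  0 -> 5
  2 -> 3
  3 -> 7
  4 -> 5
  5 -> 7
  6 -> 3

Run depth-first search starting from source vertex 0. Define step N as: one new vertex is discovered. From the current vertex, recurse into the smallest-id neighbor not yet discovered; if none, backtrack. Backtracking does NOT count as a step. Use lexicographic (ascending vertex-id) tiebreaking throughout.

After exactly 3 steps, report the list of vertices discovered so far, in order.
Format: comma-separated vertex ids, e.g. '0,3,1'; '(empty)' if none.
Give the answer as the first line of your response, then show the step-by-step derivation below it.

0,1,5

step 1: discover 0; path=0; order=0
step 2: discover 1; path=0>1; order=0,1
step 3: discover 5; path=0>5; order=0,1,5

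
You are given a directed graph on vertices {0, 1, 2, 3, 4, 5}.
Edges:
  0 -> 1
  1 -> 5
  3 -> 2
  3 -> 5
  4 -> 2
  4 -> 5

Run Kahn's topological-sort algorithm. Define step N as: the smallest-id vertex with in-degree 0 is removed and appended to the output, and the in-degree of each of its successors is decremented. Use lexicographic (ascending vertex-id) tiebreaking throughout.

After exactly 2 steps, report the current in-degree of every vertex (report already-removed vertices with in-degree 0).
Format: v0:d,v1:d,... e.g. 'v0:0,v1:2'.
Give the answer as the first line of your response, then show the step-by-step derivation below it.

v0:0,v1:0,v2:2,v3:0,v4:0,v5:2

step 1: output 0; order=[0]; indeg=(0,0,2,0,0,3)
step 2: output 1; order=[0,1]; indeg=(0,0,2,0,0,2)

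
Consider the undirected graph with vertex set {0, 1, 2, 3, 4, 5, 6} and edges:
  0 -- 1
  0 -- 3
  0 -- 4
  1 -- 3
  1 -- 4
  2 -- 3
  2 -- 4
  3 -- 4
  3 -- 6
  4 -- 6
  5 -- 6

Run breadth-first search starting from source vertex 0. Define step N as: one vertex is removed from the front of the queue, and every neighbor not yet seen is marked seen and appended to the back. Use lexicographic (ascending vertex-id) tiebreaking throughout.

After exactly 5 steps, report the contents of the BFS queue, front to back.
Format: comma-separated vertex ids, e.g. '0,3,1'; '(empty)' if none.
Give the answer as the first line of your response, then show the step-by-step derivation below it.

6

step 1: dequeue 0; queue=[1,3,4]; order=0
step 2: dequeue 1; queue=[3,4]; order=0,1
step 3: dequeue 3; queue=[4,2,6]; order=0,1,3
step 4: dequeue 4; queue=[2,6]; order=0,1,3,4
step 5: dequeue 2; queue=[6]; order=0,1,3,4,2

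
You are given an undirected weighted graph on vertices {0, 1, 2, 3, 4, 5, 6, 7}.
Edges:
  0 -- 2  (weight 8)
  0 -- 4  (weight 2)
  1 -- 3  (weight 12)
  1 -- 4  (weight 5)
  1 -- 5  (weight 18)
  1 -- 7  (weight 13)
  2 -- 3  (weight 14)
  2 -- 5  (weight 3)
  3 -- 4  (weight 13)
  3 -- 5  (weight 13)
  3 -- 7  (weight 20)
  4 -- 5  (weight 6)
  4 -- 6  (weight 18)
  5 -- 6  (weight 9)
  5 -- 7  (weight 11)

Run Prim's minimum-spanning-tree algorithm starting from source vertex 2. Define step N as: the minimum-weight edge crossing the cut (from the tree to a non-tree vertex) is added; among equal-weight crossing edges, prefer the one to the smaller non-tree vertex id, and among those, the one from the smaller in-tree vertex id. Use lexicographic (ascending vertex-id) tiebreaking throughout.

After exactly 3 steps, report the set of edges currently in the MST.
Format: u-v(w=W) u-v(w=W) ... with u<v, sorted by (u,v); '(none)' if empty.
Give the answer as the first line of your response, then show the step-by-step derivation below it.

0-4(w=2) 2-5(w=3) 4-5(w=6)

step 1: add edge 2-5 (w=3); MST = {2-5(w=3)}
step 2: add edge 4-5 (w=6); MST = {2-5(w=3) 4-5(w=6)}
step 3: add edge 0-4 (w=2); MST = {0-4(w=2) 2-5(w=3) 4-5(w=6)}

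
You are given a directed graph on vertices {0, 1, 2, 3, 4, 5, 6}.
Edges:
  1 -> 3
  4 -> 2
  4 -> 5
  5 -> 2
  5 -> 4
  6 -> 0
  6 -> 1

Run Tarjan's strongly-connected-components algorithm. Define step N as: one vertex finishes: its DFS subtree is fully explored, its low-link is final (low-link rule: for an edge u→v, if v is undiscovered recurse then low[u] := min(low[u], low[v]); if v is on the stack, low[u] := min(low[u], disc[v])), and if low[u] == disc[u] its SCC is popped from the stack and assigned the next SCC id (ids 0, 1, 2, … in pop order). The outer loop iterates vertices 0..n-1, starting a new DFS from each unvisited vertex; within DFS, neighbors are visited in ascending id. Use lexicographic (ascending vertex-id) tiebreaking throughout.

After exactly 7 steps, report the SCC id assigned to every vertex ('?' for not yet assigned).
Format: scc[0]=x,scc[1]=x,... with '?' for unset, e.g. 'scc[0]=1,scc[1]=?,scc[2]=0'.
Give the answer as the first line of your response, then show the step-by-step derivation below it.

scc[0]=0,scc[1]=2,scc[2]=3,scc[3]=1,scc[4]=4,scc[5]=4,scc[6]=5

step 1: low=(low[0]=0,low[1]=?,low[2]=?,low[3]=?,low[4]=?,low[5]=?,low[6]=?); scc=(scc[0]=0,scc[1]=?,scc[2]=?,scc[3]=?,scc[4]=?,scc[5]=?,scc[6]=?)
step 2: low=(low[0]=0,low[1]=1,low[2]=?,low[3]=2,low[4]=?,low[5]=?,low[6]=?); scc=(scc[0]=0,scc[1]=?,scc[2]=?,scc[3]=1,scc[4]=?,scc[5]=?,scc[6]=?)
step 3: low=(low[0]=0,low[1]=1,low[2]=?,low[3]=2,low[4]=?,low[5]=?,low[6]=?); scc=(scc[0]=0,scc[1]=2,scc[2]=?,scc[3]=1,scc[4]=?,scc[5]=?,scc[6]=?)
step 4: low=(low[0]=0,low[1]=1,low[2]=3,low[3]=2,low[4]=?,low[5]=?,low[6]=?); scc=(scc[0]=0,scc[1]=2,scc[2]=3,scc[3]=1,scc[4]=?,scc[5]=?,scc[6]=?)
step 5: low=(low[0]=0,low[1]=1,low[2]=3,low[3]=2,low[4]=4,low[5]=4,low[6]=?); scc=(scc[0]=0,scc[1]=2,scc[2]=3,scc[3]=1,scc[4]=?,scc[5]=?,scc[6]=?)
step 6: low=(low[0]=0,low[1]=1,low[2]=3,low[3]=2,low[4]=4,low[5]=4,low[6]=?); scc=(scc[0]=0,scc[1]=2,scc[2]=3,scc[3]=1,scc[4]=4,scc[5]=4,scc[6]=?)
step 7: low=(low[0]=0,low[1]=1,low[2]=3,low[3]=2,low[4]=4,low[5]=4,low[6]=6); scc=(scc[0]=0,scc[1]=2,scc[2]=3,scc[3]=1,scc[4]=4,scc[5]=4,scc[6]=5)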